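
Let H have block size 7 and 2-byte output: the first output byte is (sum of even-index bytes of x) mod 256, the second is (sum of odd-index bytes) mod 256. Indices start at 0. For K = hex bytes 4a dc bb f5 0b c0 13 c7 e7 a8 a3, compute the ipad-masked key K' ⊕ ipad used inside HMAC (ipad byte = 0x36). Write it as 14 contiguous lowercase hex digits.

Key hex bytes 4a dc bb f5 0b c0 13 c7 e7 a8 a3 is 11 bytes > B = 7, so hash it first: H(key) = ad 00, then zero-pad to 7 bytes: K' = ad 00 00 00 00 00 00.
XOR each byte with 0x36: ad⊕36=9b, 00⊕36=36, 00⊕36=36, 00⊕36=36, 00⊕36=36, 00⊕36=36, 00⊕36=36.

9b363636363636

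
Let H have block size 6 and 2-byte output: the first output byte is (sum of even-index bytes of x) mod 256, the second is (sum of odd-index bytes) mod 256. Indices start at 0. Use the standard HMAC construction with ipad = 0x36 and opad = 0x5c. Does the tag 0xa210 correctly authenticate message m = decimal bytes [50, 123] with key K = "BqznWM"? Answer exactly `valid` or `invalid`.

invalid

Key "BqznWM" = 42 71 7a 6e 57 4d is exactly B = 6 bytes: K' = 42 71 7a 6e 57 4d.
K' ⊕ ipad = 74 47 4c 58 61 7b; K' ⊕ opad = 1e 2d 26 32 0b 11.
Inner hash: even-index sum = 339 mod 256 = 83; odd-index sum = 405 mod 256 = 149 → 53 95.
Outer hash (recomputed tag): even-index sum = 162 mod 256 = 162; odd-index sum = 261 mod 256 = 5 → a2 05.
Recomputed tag = a205; claimed = a210 → mismatch.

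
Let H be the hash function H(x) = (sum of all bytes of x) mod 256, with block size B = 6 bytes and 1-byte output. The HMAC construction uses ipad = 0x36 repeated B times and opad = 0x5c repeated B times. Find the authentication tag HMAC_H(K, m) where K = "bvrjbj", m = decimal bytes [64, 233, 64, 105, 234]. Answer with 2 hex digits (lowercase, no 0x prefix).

e0

Key "bvrjbj" = 62 76 72 6a 62 6a is exactly B = 6 bytes: K' = 62 76 72 6a 62 6a.
K' ⊕ ipad = 54 40 44 5c 54 5c.  K' ⊕ opad = 3e 2a 2e 36 3e 36.
Inner input = (K'⊕ipad) ∥ m = 54 40 44 5c 54 5c ∥ 40 e9 40 69 ea.
Inner hash: sum = 84+64+68+92+84+92+64+233+64+105+234 = 1184; mod 256 = 160 → a0.
Outer input = (K'⊕opad) ∥ inner = 3e 2a 2e 36 3e 36 ∥ a0.
Outer hash (tag): sum = 62+42+46+54+62+54+160 = 480; mod 256 = 224 → e0.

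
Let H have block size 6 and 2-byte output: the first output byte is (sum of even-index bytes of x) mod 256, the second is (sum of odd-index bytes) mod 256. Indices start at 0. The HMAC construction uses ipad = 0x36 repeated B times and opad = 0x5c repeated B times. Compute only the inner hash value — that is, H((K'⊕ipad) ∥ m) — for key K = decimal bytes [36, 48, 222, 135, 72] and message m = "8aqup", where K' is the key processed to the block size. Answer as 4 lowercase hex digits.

91c3

Key decimal bytes [36, 48, 222, 135, 72] = 24 30 de 87 48 is 5 bytes ≤ B = 6; zero-pad to 6 bytes: K' = 24 30 de 87 48 00.
K' ⊕ ipad = 12 06 e8 b1 7e 36.
Inner input = 12 06 e8 b1 7e 36 ∥ 38 61 71 75 70.
Inner hash: even-index sum = 657 mod 256 = 145; odd-index sum = 451 mod 256 = 195 → 91 c3.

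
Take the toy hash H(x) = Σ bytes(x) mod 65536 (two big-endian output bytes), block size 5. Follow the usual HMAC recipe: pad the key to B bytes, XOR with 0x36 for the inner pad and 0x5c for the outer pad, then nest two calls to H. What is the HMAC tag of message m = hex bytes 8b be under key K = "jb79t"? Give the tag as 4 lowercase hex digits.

01b9

Key "jb79t" = 6a 62 37 39 74 is exactly B = 5 bytes: K' = 6a 62 37 39 74.
K' ⊕ ipad = 5c 54 01 0f 42.  K' ⊕ opad = 36 3e 6b 65 28.
Inner input = (K'⊕ipad) ∥ m = 5c 54 01 0f 42 ∥ 8b be.
Inner hash: sum = 92+84+1+15+66+139+190 = 587 → 02 4b.
Outer input = (K'⊕opad) ∥ inner = 36 3e 6b 65 28 ∥ 02 4b.
Outer hash (tag): sum = 54+62+107+101+40+2+75 = 441 → 01 b9.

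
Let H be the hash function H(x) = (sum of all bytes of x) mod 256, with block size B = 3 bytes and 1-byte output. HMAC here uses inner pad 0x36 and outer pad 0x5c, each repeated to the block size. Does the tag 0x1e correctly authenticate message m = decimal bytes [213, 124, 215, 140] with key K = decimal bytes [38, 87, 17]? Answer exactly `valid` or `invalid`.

Key decimal bytes [38, 87, 17] = 26 57 11 is exactly B = 3 bytes: K' = 26 57 11.
K' ⊕ ipad = 10 61 27; K' ⊕ opad = 7a 0b 4d.
Inner hash: sum = 16+97+39+213+124+215+140 = 844; mod 256 = 76 → 4c.
Outer hash (recomputed tag): sum = 122+11+77+76 = 286; mod 256 = 30 → 1e.
Recomputed tag = 1e; claimed = 1e → match.

valid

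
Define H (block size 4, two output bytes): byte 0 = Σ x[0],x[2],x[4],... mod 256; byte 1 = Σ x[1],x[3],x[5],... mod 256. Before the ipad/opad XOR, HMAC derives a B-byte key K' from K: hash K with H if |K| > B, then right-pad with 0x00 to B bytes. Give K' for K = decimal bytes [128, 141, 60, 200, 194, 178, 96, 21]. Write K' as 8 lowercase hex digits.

|K| = 8 > B = 4, so first hash the key.
H(K): even-index sum = 478 mod 256 = 222; odd-index sum = 540 mod 256 = 28 → de 1c.
Zero-pad H(K) = de 1c to 4 bytes: K' = de 1c 00 00.

de1c0000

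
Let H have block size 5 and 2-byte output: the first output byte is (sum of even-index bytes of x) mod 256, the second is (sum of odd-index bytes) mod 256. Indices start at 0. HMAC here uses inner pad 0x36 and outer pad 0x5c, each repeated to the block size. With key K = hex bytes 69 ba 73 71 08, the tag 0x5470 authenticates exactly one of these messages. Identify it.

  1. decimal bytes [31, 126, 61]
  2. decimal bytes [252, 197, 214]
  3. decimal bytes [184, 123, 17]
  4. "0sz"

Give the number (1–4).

3

Key hex bytes 69 ba 73 71 08 is exactly B = 5 bytes: K' = 69 ba 73 71 08.
K' ⊕ ipad = 5f 8c 45 47 3e; K' ⊕ opad = 35 e6 2f 2d 54.
m1: inner = H(5f 8c 45 47 3e 1f 7e 3d) = 60 2f; tag = H(35 e6 2f 2d 54 60 2f) = e773
m2: inner = H(5f 8c 45 47 3e fc c5 d6) = a7 a5; tag = H(35 e6 2f 2d 54 a7 a5) = 5dba
m3: inner = H(5f 8c 45 47 3e b8 7b 11) = 5d 9c; tag = H(35 e6 2f 2d 54 5d 9c) = 5470 ← matches
m4: inner = H(5f 8c 45 47 3e 30 73 7a) = 55 7d; tag = H(35 e6 2f 2d 54 55 7d) = 3568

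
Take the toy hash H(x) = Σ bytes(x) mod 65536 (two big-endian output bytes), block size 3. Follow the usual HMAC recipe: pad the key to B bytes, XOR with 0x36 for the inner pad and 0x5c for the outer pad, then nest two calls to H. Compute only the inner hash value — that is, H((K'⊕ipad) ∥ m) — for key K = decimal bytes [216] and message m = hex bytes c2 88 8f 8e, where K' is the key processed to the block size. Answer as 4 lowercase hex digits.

Key decimal bytes [216] = d8 is 1 byte ≤ B = 3; zero-pad to 3 bytes: K' = d8 00 00.
K' ⊕ ipad = ee 36 36.
Inner input = ee 36 36 ∥ c2 88 8f 8e.
Inner hash: sum = 238+54+54+194+136+143+142 = 961 → 03 c1.

03c1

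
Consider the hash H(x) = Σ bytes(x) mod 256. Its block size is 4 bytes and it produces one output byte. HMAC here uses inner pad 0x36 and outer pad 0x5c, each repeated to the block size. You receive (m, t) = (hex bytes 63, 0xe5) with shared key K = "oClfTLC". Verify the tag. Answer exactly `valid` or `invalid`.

Key "oClfTLC" = 6f 43 6c 66 54 4c 43 is 7 bytes > B = 4, so hash it first: H(key) = 67, then zero-pad to 4 bytes: K' = 67 00 00 00.
K' ⊕ ipad = 51 36 36 36; K' ⊕ opad = 3b 5c 5c 5c.
Inner hash: sum = 81+54+54+54+99 = 342; mod 256 = 86 → 56.
Outer hash (recomputed tag): sum = 59+92+92+92+86 = 421; mod 256 = 165 → a5.
Recomputed tag = a5; claimed = e5 → mismatch.

invalid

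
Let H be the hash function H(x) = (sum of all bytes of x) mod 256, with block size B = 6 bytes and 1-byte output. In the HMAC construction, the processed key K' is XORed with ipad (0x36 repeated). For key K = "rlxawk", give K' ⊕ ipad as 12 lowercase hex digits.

Key "rlxawk" = 72 6c 78 61 77 6b is exactly B = 6 bytes: K' = 72 6c 78 61 77 6b.
XOR each byte with 0x36: 72⊕36=44, 6c⊕36=5a, 78⊕36=4e, 61⊕36=57, 77⊕36=41, 6b⊕36=5d.

445a4e57415d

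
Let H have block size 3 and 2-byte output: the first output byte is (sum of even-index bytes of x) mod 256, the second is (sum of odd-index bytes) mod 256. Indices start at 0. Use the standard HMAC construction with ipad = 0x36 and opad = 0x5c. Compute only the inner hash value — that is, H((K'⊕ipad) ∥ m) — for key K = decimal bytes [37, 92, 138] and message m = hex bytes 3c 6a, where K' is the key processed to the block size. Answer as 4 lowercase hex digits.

39a6

Key decimal bytes [37, 92, 138] = 25 5c 8a is exactly B = 3 bytes: K' = 25 5c 8a.
K' ⊕ ipad = 13 6a bc.
Inner input = 13 6a bc ∥ 3c 6a.
Inner hash: even-index sum = 313 mod 256 = 57; odd-index sum = 166 mod 256 = 166 → 39 a6.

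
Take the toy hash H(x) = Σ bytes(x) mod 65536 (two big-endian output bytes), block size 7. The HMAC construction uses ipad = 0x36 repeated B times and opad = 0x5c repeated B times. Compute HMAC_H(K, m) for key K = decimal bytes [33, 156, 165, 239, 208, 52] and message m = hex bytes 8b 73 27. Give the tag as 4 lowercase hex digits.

Key decimal bytes [33, 156, 165, 239, 208, 52] = 21 9c a5 ef d0 34 is 6 bytes ≤ B = 7; zero-pad to 7 bytes: K' = 21 9c a5 ef d0 34 00.
K' ⊕ ipad = 17 aa 93 d9 e6 02 36.  K' ⊕ opad = 7d c0 f9 b3 8c 68 5c.
Inner input = (K'⊕ipad) ∥ m = 17 aa 93 d9 e6 02 36 ∥ 8b 73 27.
Inner hash: sum = 23+170+147+217+230+2+54+139+115+39 = 1136 → 04 70.
Outer input = (K'⊕opad) ∥ inner = 7d c0 f9 b3 8c 68 5c ∥ 04 70.
Outer hash (tag): sum = 125+192+249+179+140+104+92+4+112 = 1197 → 04 ad.

04ad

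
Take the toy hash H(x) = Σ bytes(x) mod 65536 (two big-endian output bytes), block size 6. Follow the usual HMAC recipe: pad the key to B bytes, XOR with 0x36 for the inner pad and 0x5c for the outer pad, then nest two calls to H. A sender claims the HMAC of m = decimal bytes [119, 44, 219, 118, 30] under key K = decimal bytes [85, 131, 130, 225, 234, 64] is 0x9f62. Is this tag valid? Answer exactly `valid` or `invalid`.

Key decimal bytes [85, 131, 130, 225, 234, 64] = 55 83 82 e1 ea 40 is exactly B = 6 bytes: K' = 55 83 82 e1 ea 40.
K' ⊕ ipad = 63 b5 b4 d7 dc 76; K' ⊕ opad = 09 df de bd b6 1c.
Inner hash: sum = 99+181+180+215+220+118+119+44+219+118+30 = 1543 → 06 07.
Outer hash (recomputed tag): sum = 9+223+222+189+182+28+6+7 = 866 → 03 62.
Recomputed tag = 0362; claimed = 9f62 → mismatch.

invalid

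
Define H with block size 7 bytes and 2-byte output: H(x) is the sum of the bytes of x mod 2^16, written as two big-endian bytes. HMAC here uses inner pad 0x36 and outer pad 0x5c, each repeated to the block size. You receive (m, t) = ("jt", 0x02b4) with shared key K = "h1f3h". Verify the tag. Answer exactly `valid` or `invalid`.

invalid

Key "h1f3h" = 68 31 66 33 68 is 5 bytes ≤ B = 7; zero-pad to 7 bytes: K' = 68 31 66 33 68 00 00.
K' ⊕ ipad = 5e 07 50 05 5e 36 36; K' ⊕ opad = 34 6d 3a 6f 34 5c 5c.
Inner hash: sum = 94+7+80+5+94+54+54+106+116 = 610 → 02 62.
Outer hash (recomputed tag): sum = 52+109+58+111+52+92+92+2+98 = 666 → 02 9a.
Recomputed tag = 029a; claimed = 02b4 → mismatch.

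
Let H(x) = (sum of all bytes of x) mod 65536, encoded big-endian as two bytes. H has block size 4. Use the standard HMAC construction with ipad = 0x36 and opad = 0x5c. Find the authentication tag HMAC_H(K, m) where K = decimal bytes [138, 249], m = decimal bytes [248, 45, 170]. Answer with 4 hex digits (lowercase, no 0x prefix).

02fc

Key decimal bytes [138, 249] = 8a f9 is 2 bytes ≤ B = 4; zero-pad to 4 bytes: K' = 8a f9 00 00.
K' ⊕ ipad = bc cf 36 36.  K' ⊕ opad = d6 a5 5c 5c.
Inner input = (K'⊕ipad) ∥ m = bc cf 36 36 ∥ f8 2d aa.
Inner hash: sum = 188+207+54+54+248+45+170 = 966 → 03 c6.
Outer input = (K'⊕opad) ∥ inner = d6 a5 5c 5c ∥ 03 c6.
Outer hash (tag): sum = 214+165+92+92+3+198 = 764 → 02 fc.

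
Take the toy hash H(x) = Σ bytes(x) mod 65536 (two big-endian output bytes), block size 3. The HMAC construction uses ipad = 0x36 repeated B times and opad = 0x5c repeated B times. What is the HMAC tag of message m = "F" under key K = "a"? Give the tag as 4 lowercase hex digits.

Key "a" = 61 is 1 byte ≤ B = 3; zero-pad to 3 bytes: K' = 61 00 00.
K' ⊕ ipad = 57 36 36.  K' ⊕ opad = 3d 5c 5c.
Inner input = (K'⊕ipad) ∥ m = 57 36 36 ∥ 46.
Inner hash: sum = 87+54+54+70 = 265 → 01 09.
Outer input = (K'⊕opad) ∥ inner = 3d 5c 5c ∥ 01 09.
Outer hash (tag): sum = 61+92+92+1+9 = 255 → 00 ff.

00ff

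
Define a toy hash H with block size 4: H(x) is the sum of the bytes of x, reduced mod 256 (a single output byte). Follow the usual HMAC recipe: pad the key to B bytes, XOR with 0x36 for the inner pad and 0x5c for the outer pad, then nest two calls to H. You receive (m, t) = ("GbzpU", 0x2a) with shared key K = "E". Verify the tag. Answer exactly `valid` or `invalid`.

Key "E" = 45 is 1 byte ≤ B = 4; zero-pad to 4 bytes: K' = 45 00 00 00.
K' ⊕ ipad = 73 36 36 36; K' ⊕ opad = 19 5c 5c 5c.
Inner hash: sum = 115+54+54+54+71+98+122+112+85 = 765; mod 256 = 253 → fd.
Outer hash (recomputed tag): sum = 25+92+92+92+253 = 554; mod 256 = 42 → 2a.
Recomputed tag = 2a; claimed = 2a → match.

valid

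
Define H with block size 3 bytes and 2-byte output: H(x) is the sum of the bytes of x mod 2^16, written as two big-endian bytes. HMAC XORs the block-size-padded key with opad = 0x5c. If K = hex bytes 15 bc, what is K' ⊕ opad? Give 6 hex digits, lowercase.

49e05c

Key hex bytes 15 bc is 2 bytes ≤ B = 3; zero-pad to 3 bytes: K' = 15 bc 00.
XOR each byte with 0x5c: 15⊕5c=49, bc⊕5c=e0, 00⊕5c=5c.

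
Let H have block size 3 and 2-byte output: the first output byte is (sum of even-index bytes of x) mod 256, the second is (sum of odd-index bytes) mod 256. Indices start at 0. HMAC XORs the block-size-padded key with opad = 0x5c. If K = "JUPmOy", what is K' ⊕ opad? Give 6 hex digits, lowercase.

Key "JUPmOy" = 4a 55 50 6d 4f 79 is 6 bytes > B = 3, so hash it first: H(key) = e9 3b, then zero-pad to 3 bytes: K' = e9 3b 00.
XOR each byte with 0x5c: e9⊕5c=b5, 3b⊕5c=67, 00⊕5c=5c.

b5675c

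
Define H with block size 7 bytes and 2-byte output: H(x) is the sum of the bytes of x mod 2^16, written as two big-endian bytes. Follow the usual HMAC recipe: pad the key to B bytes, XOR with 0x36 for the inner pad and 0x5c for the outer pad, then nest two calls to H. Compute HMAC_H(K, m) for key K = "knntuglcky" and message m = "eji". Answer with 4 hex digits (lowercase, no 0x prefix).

Key "knntuglcky" = 6b 6e 6e 74 75 67 6c 63 6b 79 is 10 bytes > B = 7, so hash it first: H(key) = 04 4a, then zero-pad to 7 bytes: K' = 04 4a 00 00 00 00 00.
K' ⊕ ipad = 32 7c 36 36 36 36 36.  K' ⊕ opad = 58 16 5c 5c 5c 5c 5c.
Inner input = (K'⊕ipad) ∥ m = 32 7c 36 36 36 36 36 ∥ 65 6a 69.
Inner hash: sum = 50+124+54+54+54+54+54+101+106+105 = 756 → 02 f4.
Outer input = (K'⊕opad) ∥ inner = 58 16 5c 5c 5c 5c 5c ∥ 02 f4.
Outer hash (tag): sum = 88+22+92+92+92+92+92+2+244 = 816 → 03 30.

0330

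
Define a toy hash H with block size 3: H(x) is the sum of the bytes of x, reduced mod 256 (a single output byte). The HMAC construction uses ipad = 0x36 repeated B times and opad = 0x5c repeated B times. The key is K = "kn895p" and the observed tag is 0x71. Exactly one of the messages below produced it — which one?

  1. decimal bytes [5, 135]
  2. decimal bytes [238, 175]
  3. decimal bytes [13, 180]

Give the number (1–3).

3

Key "kn895p" = 6b 6e 38 39 35 70 is 6 bytes > B = 3, so hash it first: H(key) = ef, then zero-pad to 3 bytes: K' = ef 00 00.
K' ⊕ ipad = d9 36 36; K' ⊕ opad = b3 5c 5c.
m1: inner = H(d9 36 36 05 87) = d1; tag = H(b3 5c 5c d1) = 3c
m2: inner = H(d9 36 36 ee af) = e2; tag = H(b3 5c 5c e2) = 4d
m3: inner = H(d9 36 36 0d b4) = 06; tag = H(b3 5c 5c 06) = 71 ← matches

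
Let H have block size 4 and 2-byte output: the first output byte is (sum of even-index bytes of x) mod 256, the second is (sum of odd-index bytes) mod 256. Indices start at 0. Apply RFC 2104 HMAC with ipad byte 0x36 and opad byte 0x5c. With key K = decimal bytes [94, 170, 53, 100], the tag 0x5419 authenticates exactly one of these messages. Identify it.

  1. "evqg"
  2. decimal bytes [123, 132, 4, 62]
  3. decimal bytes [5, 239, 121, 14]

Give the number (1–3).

3

Key decimal bytes [94, 170, 53, 100] = 5e aa 35 64 is exactly B = 4 bytes: K' = 5e aa 35 64.
K' ⊕ ipad = 68 9c 03 52; K' ⊕ opad = 02 f6 69 38.
m1: inner = H(68 9c 03 52 65 76 71 67) = 41 cb; tag = H(02 f6 69 38 41 cb) = acf9
m2: inner = H(68 9c 03 52 7b 84 04 3e) = ea b0; tag = H(02 f6 69 38 ea b0) = 55de
m3: inner = H(68 9c 03 52 05 ef 79 0e) = e9 eb; tag = H(02 f6 69 38 e9 eb) = 5419 ← matches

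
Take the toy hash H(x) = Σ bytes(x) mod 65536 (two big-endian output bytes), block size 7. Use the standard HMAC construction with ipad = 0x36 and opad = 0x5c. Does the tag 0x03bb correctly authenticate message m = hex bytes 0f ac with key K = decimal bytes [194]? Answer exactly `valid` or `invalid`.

Key decimal bytes [194] = c2 is 1 byte ≤ B = 7; zero-pad to 7 bytes: K' = c2 00 00 00 00 00 00.
K' ⊕ ipad = f4 36 36 36 36 36 36; K' ⊕ opad = 9e 5c 5c 5c 5c 5c 5c.
Inner hash: sum = 244+54+54+54+54+54+54+15+172 = 755 → 02 f3.
Outer hash (recomputed tag): sum = 158+92+92+92+92+92+92+2+243 = 955 → 03 bb.
Recomputed tag = 03bb; claimed = 03bb → match.

valid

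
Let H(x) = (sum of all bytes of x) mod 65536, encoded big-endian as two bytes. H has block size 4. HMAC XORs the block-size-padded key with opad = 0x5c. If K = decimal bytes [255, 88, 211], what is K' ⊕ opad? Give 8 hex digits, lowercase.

a3048f5c

Key decimal bytes [255, 88, 211] = ff 58 d3 is 3 bytes ≤ B = 4; zero-pad to 4 bytes: K' = ff 58 d3 00.
XOR each byte with 0x5c: ff⊕5c=a3, 58⊕5c=04, d3⊕5c=8f, 00⊕5c=5c.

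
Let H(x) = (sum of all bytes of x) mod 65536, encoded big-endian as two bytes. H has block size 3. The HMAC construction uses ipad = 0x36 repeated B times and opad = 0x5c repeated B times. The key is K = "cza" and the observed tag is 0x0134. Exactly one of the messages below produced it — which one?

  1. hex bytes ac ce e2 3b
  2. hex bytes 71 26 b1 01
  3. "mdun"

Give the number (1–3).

1

Key "cza" = 63 7a 61 is exactly B = 3 bytes: K' = 63 7a 61.
K' ⊕ ipad = 55 4c 57; K' ⊕ opad = 3f 26 3d.
m1: inner = H(55 4c 57 ac ce e2 3b) = 03 8f; tag = H(3f 26 3d 03 8f) = 0134 ← matches
m2: inner = H(55 4c 57 71 26 b1 01) = 02 41; tag = H(3f 26 3d 02 41) = 00e5
m3: inner = H(55 4c 57 6d 64 75 6e) = 02 ac; tag = H(3f 26 3d 02 ac) = 0150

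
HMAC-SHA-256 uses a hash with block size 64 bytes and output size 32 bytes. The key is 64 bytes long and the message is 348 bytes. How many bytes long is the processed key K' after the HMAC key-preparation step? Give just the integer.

Key is 64 ≤ 64 bytes, zero-padded: |K'| = 64.

64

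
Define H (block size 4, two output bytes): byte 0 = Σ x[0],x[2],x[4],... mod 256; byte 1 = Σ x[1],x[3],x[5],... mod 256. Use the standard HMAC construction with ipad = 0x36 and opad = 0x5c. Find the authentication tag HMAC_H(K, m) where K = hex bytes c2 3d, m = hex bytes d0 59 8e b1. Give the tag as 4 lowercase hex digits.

Key hex bytes c2 3d is 2 bytes ≤ B = 4; zero-pad to 4 bytes: K' = c2 3d 00 00.
K' ⊕ ipad = f4 0b 36 36.  K' ⊕ opad = 9e 61 5c 5c.
Inner input = (K'⊕ipad) ∥ m = f4 0b 36 36 ∥ d0 59 8e b1.
Inner hash: even-index sum = 648 mod 256 = 136; odd-index sum = 331 mod 256 = 75 → 88 4b.
Outer input = (K'⊕opad) ∥ inner = 9e 61 5c 5c ∥ 88 4b.
Outer hash (tag): even-index sum = 386 mod 256 = 130; odd-index sum = 264 mod 256 = 8 → 82 08.

8208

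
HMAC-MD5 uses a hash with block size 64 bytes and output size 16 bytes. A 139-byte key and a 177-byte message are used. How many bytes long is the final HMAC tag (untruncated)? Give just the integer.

The tag is one MD5 digest: 16 bytes.

16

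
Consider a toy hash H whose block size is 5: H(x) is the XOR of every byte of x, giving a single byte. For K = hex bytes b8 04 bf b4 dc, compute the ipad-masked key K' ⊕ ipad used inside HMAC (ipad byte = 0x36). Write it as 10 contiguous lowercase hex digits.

Key hex bytes b8 04 bf b4 dc is exactly B = 5 bytes: K' = b8 04 bf b4 dc.
XOR each byte with 0x36: b8⊕36=8e, 04⊕36=32, bf⊕36=89, b4⊕36=82, dc⊕36=ea.

8e328982ea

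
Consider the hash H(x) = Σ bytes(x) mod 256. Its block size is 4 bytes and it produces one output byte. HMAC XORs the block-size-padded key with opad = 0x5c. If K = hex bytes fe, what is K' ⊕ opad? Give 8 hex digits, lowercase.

Key hex bytes fe is 1 byte ≤ B = 4; zero-pad to 4 bytes: K' = fe 00 00 00.
XOR each byte with 0x5c: fe⊕5c=a2, 00⊕5c=5c, 00⊕5c=5c, 00⊕5c=5c.

a25c5c5c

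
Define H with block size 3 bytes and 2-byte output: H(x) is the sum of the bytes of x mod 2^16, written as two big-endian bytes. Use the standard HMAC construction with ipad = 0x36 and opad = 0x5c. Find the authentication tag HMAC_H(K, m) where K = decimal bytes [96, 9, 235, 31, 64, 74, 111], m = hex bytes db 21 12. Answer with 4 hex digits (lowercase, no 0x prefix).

Key decimal bytes [96, 9, 235, 31, 64, 74, 111] = 60 09 eb 1f 40 4a 6f is 7 bytes > B = 3, so hash it first: H(key) = 02 6c, then zero-pad to 3 bytes: K' = 02 6c 00.
K' ⊕ ipad = 34 5a 36.  K' ⊕ opad = 5e 30 5c.
Inner input = (K'⊕ipad) ∥ m = 34 5a 36 ∥ db 21 12.
Inner hash: sum = 52+90+54+219+33+18 = 466 → 01 d2.
Outer input = (K'⊕opad) ∥ inner = 5e 30 5c ∥ 01 d2.
Outer hash (tag): sum = 94+48+92+1+210 = 445 → 01 bd.

01bd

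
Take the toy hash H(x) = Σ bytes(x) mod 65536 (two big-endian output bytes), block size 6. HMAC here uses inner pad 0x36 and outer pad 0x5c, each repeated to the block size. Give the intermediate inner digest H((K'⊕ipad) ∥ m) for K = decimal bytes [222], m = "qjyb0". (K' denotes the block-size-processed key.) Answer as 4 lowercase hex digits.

Key decimal bytes [222] = de is 1 byte ≤ B = 6; zero-pad to 6 bytes: K' = de 00 00 00 00 00.
K' ⊕ ipad = e8 36 36 36 36 36.
Inner input = e8 36 36 36 36 36 ∥ 71 6a 79 62 30.
Inner hash: sum = 232+54+54+54+54+54+113+106+121+98+48 = 988 → 03 dc.

03dc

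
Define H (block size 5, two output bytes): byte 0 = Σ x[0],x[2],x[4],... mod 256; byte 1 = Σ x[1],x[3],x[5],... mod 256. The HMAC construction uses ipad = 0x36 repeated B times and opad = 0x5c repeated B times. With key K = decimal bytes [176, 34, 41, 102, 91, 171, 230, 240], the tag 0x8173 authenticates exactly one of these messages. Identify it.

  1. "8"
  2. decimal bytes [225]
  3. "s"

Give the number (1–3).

1

Key decimal bytes [176, 34, 41, 102, 91, 171, 230, 240] = b0 22 29 66 5b ab e6 f0 is 8 bytes > B = 5, so hash it first: H(key) = 1a 23, then zero-pad to 5 bytes: K' = 1a 23 00 00 00.
K' ⊕ ipad = 2c 15 36 36 36; K' ⊕ opad = 46 7f 5c 5c 5c.
m1: inner = H(2c 15 36 36 36 38) = 98 83; tag = H(46 7f 5c 5c 5c 98 83) = 8173 ← matches
m2: inner = H(2c 15 36 36 36 e1) = 98 2c; tag = H(46 7f 5c 5c 5c 98 2c) = 2a73
m3: inner = H(2c 15 36 36 36 73) = 98 be; tag = H(46 7f 5c 5c 5c 98 be) = bc73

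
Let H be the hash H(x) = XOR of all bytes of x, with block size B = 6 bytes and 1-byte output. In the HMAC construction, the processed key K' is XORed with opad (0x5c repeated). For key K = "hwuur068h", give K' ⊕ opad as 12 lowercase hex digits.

675c5c5c5c5c

Key "hwuur068h" = 68 77 75 75 72 30 36 38 68 is 9 bytes > B = 6, so hash it first: H(key) = 3b, then zero-pad to 6 bytes: K' = 3b 00 00 00 00 00.
XOR each byte with 0x5c: 3b⊕5c=67, 00⊕5c=5c, 00⊕5c=5c, 00⊕5c=5c, 00⊕5c=5c, 00⊕5c=5c.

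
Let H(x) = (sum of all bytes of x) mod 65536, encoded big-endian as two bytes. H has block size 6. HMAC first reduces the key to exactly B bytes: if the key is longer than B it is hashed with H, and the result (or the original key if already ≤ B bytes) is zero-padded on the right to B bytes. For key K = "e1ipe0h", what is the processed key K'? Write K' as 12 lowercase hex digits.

|K| = 7 > B = 6, so first hash the key.
H(K): sum = 101+49+105+112+101+48+104 = 620 → 02 6c.
Zero-pad H(K) = 02 6c to 6 bytes: K' = 02 6c 00 00 00 00.

026c00000000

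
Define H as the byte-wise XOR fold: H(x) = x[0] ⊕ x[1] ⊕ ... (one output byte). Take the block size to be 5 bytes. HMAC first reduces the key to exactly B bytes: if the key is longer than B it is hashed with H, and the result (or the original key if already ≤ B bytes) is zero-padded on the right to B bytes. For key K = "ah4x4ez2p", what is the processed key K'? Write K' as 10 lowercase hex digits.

|K| = 9 > B = 5, so first hash the key.
H(K): XOR 61⊕68⊕34⊕78⊕34⊕65⊕7a⊕32⊕70 = 2c.
Zero-pad H(K) = 2c to 5 bytes: K' = 2c 00 00 00 00.

2c00000000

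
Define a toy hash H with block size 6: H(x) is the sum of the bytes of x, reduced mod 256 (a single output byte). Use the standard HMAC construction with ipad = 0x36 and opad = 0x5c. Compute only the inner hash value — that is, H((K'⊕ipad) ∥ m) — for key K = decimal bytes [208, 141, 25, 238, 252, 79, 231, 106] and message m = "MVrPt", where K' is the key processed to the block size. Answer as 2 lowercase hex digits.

1d

Key decimal bytes [208, 141, 25, 238, 252, 79, 231, 106] = d0 8d 19 ee fc 4f e7 6a is 8 bytes > B = 6, so hash it first: H(key) = 00, then zero-pad to 6 bytes: K' = 00 00 00 00 00 00.
K' ⊕ ipad = 36 36 36 36 36 36.
Inner input = 36 36 36 36 36 36 ∥ 4d 56 72 50 74.
Inner hash: sum = 54+54+54+54+54+54+77+86+114+80+116 = 797; mod 256 = 29 → 1d.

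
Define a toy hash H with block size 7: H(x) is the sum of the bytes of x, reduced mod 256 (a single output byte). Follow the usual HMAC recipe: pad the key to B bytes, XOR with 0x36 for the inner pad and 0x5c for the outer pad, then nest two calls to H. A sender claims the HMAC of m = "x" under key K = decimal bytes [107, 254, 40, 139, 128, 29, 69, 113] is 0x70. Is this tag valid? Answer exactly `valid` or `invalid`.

Key decimal bytes [107, 254, 40, 139, 128, 29, 69, 113] = 6b fe 28 8b 80 1d 45 71 is 8 bytes > B = 7, so hash it first: H(key) = 6f, then zero-pad to 7 bytes: K' = 6f 00 00 00 00 00 00.
K' ⊕ ipad = 59 36 36 36 36 36 36; K' ⊕ opad = 33 5c 5c 5c 5c 5c 5c.
Inner hash: sum = 89+54+54+54+54+54+54+120 = 533; mod 256 = 21 → 15.
Outer hash (recomputed tag): sum = 51+92+92+92+92+92+92+21 = 624; mod 256 = 112 → 70.
Recomputed tag = 70; claimed = 70 → match.

valid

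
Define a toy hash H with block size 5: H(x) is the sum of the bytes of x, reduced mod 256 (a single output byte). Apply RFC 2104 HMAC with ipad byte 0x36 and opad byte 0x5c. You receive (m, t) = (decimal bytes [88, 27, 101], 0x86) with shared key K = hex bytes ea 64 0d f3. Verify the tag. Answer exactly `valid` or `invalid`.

valid

Key hex bytes ea 64 0d f3 is 4 bytes ≤ B = 5; zero-pad to 5 bytes: K' = ea 64 0d f3 00.
K' ⊕ ipad = dc 52 3b c5 36; K' ⊕ opad = b6 38 51 af 5c.
Inner hash: sum = 220+82+59+197+54+88+27+101 = 828; mod 256 = 60 → 3c.
Outer hash (recomputed tag): sum = 182+56+81+175+92+60 = 646; mod 256 = 134 → 86.
Recomputed tag = 86; claimed = 86 → match.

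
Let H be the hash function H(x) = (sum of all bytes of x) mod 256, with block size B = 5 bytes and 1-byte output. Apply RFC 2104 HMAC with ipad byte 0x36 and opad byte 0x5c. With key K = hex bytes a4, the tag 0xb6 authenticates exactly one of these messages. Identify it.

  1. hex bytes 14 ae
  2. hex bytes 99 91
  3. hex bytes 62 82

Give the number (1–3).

3

Key hex bytes a4 is 1 byte ≤ B = 5; zero-pad to 5 bytes: K' = a4 00 00 00 00.
K' ⊕ ipad = 92 36 36 36 36; K' ⊕ opad = f8 5c 5c 5c 5c.
m1: inner = H(92 36 36 36 36 14 ae) = 2c; tag = H(f8 5c 5c 5c 5c 2c) = 94
m2: inner = H(92 36 36 36 36 99 91) = 94; tag = H(f8 5c 5c 5c 5c 94) = fc
m3: inner = H(92 36 36 36 36 62 82) = 4e; tag = H(f8 5c 5c 5c 5c 4e) = b6 ← matches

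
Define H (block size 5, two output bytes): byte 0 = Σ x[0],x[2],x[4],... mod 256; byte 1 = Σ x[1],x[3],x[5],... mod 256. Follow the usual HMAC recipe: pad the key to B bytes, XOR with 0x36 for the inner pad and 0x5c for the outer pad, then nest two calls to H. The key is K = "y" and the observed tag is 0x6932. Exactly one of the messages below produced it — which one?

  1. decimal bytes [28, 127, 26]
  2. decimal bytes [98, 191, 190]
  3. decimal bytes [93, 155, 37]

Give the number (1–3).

2

Key "y" = 79 is 1 byte ≤ B = 5; zero-pad to 5 bytes: K' = 79 00 00 00 00.
K' ⊕ ipad = 4f 36 36 36 36; K' ⊕ opad = 25 5c 5c 5c 5c.
m1: inner = H(4f 36 36 36 36 1c 7f 1a) = 3a a2; tag = H(25 5c 5c 5c 5c 3a a2) = 7ff2
m2: inner = H(4f 36 36 36 36 62 bf be) = 7a 8c; tag = H(25 5c 5c 5c 5c 7a 8c) = 6932 ← matches
m3: inner = H(4f 36 36 36 36 5d 9b 25) = 56 ee; tag = H(25 5c 5c 5c 5c 56 ee) = cb0e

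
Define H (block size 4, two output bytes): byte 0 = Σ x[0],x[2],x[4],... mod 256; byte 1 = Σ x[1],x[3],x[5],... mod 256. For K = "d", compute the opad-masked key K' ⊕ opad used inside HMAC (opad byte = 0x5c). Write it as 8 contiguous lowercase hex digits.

385c5c5c

Key "d" = 64 is 1 byte ≤ B = 4; zero-pad to 4 bytes: K' = 64 00 00 00.
XOR each byte with 0x5c: 64⊕5c=38, 00⊕5c=5c, 00⊕5c=5c, 00⊕5c=5c.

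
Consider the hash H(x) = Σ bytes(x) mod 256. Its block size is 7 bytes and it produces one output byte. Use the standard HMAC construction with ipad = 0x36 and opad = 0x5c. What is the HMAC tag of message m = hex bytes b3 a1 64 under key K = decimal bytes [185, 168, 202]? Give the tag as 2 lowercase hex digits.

98

Key decimal bytes [185, 168, 202] = b9 a8 ca is 3 bytes ≤ B = 7; zero-pad to 7 bytes: K' = b9 a8 ca 00 00 00 00.
K' ⊕ ipad = 8f 9e fc 36 36 36 36.  K' ⊕ opad = e5 f4 96 5c 5c 5c 5c.
Inner input = (K'⊕ipad) ∥ m = 8f 9e fc 36 36 36 36 ∥ b3 a1 64.
Inner hash: sum = 143+158+252+54+54+54+54+179+161+100 = 1209; mod 256 = 185 → b9.
Outer input = (K'⊕opad) ∥ inner = e5 f4 96 5c 5c 5c 5c ∥ b9.
Outer hash (tag): sum = 229+244+150+92+92+92+92+185 = 1176; mod 256 = 152 → 98.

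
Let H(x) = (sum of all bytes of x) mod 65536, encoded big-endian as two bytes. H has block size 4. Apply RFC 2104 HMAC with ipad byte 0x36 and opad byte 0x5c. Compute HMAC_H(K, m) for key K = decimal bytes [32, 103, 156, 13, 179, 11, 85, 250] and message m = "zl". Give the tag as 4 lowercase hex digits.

Key decimal bytes [32, 103, 156, 13, 179, 11, 85, 250] = 20 67 9c 0d b3 0b 55 fa is 8 bytes > B = 4, so hash it first: H(key) = 03 3d, then zero-pad to 4 bytes: K' = 03 3d 00 00.
K' ⊕ ipad = 35 0b 36 36.  K' ⊕ opad = 5f 61 5c 5c.
Inner input = (K'⊕ipad) ∥ m = 35 0b 36 36 ∥ 7a 6c.
Inner hash: sum = 53+11+54+54+122+108 = 402 → 01 92.
Outer input = (K'⊕opad) ∥ inner = 5f 61 5c 5c ∥ 01 92.
Outer hash (tag): sum = 95+97+92+92+1+146 = 523 → 02 0b.

020b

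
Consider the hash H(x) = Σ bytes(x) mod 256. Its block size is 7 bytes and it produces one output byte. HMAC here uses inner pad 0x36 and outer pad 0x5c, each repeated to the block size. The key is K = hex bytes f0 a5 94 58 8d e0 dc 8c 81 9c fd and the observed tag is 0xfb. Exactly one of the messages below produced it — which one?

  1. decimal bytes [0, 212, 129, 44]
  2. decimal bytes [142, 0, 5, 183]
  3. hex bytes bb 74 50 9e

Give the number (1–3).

Key hex bytes f0 a5 94 58 8d e0 dc 8c 81 9c fd is 11 bytes > B = 7, so hash it first: H(key) = 70, then zero-pad to 7 bytes: K' = 70 00 00 00 00 00 00.
K' ⊕ ipad = 46 36 36 36 36 36 36; K' ⊕ opad = 2c 5c 5c 5c 5c 5c 5c.
m1: inner = H(46 36 36 36 36 36 36 00 d4 81 2c) = 0b; tag = H(2c 5c 5c 5c 5c 5c 5c 0b) = 5f
m2: inner = H(46 36 36 36 36 36 36 8e 00 05 b7) = d4; tag = H(2c 5c 5c 5c 5c 5c 5c d4) = 28
m3: inner = H(46 36 36 36 36 36 36 bb 74 50 9e) = a7; tag = H(2c 5c 5c 5c 5c 5c 5c a7) = fb ← matches

3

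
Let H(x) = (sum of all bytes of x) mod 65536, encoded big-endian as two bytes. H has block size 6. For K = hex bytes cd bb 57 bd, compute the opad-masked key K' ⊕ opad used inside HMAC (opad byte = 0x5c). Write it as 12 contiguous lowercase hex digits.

91e70be15c5c

Key hex bytes cd bb 57 bd is 4 bytes ≤ B = 6; zero-pad to 6 bytes: K' = cd bb 57 bd 00 00.
XOR each byte with 0x5c: cd⊕5c=91, bb⊕5c=e7, 57⊕5c=0b, bd⊕5c=e1, 00⊕5c=5c, 00⊕5c=5c.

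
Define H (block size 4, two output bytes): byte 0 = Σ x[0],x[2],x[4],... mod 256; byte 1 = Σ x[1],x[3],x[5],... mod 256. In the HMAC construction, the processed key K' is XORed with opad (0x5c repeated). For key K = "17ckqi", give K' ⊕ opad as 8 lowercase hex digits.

Key "17ckqi" = 31 37 63 6b 71 69 is 6 bytes > B = 4, so hash it first: H(key) = 05 0b, then zero-pad to 4 bytes: K' = 05 0b 00 00.
XOR each byte with 0x5c: 05⊕5c=59, 0b⊕5c=57, 00⊕5c=5c, 00⊕5c=5c.

59575c5c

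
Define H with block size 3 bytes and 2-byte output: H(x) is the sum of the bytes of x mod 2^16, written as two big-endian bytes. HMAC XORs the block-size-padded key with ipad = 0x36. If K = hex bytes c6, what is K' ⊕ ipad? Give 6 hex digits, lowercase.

f03636

Key hex bytes c6 is 1 byte ≤ B = 3; zero-pad to 3 bytes: K' = c6 00 00.
XOR each byte with 0x36: c6⊕36=f0, 00⊕36=36, 00⊕36=36.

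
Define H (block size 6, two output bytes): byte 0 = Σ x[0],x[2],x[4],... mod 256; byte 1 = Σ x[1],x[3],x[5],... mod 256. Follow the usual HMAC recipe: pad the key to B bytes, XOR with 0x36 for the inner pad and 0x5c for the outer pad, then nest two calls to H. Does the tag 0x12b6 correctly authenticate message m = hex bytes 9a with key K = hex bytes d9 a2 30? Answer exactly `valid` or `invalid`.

Key hex bytes d9 a2 30 is 3 bytes ≤ B = 6; zero-pad to 6 bytes: K' = d9 a2 30 00 00 00.
K' ⊕ ipad = ef 94 06 36 36 36; K' ⊕ opad = 85 fe 6c 5c 5c 5c.
Inner hash: even-index sum = 453 mod 256 = 197; odd-index sum = 256 mod 256 = 0 → c5 00.
Outer hash (recomputed tag): even-index sum = 530 mod 256 = 18; odd-index sum = 438 mod 256 = 182 → 12 b6.
Recomputed tag = 12b6; claimed = 12b6 → match.

valid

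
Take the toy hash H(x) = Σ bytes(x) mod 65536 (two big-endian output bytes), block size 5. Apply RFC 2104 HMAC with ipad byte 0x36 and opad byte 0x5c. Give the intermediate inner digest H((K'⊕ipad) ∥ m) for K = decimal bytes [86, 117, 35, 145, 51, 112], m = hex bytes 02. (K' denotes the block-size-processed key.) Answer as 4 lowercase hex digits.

Key decimal bytes [86, 117, 35, 145, 51, 112] = 56 75 23 91 33 70 is 6 bytes > B = 5, so hash it first: H(key) = 02 22, then zero-pad to 5 bytes: K' = 02 22 00 00 00.
K' ⊕ ipad = 34 14 36 36 36.
Inner input = 34 14 36 36 36 ∥ 02.
Inner hash: sum = 52+20+54+54+54+2 = 236 → 00 ec.

00ec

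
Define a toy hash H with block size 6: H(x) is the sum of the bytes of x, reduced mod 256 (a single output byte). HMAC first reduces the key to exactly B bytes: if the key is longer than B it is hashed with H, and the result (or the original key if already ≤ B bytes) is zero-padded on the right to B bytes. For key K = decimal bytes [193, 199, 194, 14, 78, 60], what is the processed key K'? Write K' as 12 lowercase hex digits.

c1c7c20e4e3c

Key decimal bytes [193, 199, 194, 14, 78, 60] = c1 c7 c2 0e 4e 3c is exactly B = 6 bytes: K' = c1 c7 c2 0e 4e 3c.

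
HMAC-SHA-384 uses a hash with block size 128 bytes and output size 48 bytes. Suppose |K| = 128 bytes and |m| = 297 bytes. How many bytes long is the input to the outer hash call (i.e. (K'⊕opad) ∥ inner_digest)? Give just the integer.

Key is 128 ≤ 128 bytes, zero-padded: |K'| = 128.
Outer input = (K'⊕opad) ∥ H(inner) → 128 + 48 = 176 bytes.

176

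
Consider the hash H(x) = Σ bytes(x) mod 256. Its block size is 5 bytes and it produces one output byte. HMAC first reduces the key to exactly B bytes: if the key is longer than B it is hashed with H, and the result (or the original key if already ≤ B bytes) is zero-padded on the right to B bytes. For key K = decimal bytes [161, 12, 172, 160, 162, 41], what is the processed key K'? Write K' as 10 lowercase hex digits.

|K| = 6 > B = 5, so first hash the key.
H(K): sum = 161+12+172+160+162+41 = 708; mod 256 = 196 → c4.
Zero-pad H(K) = c4 to 5 bytes: K' = c4 00 00 00 00.

c400000000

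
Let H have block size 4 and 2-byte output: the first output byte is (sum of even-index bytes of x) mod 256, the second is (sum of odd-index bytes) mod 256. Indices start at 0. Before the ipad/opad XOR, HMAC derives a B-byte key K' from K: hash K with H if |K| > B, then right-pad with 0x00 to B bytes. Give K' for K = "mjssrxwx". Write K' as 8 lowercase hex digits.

c9cd0000

|K| = 8 > B = 4, so first hash the key.
H(K): even-index sum = 457 mod 256 = 201; odd-index sum = 461 mod 256 = 205 → c9 cd.
Zero-pad H(K) = c9 cd to 4 bytes: K' = c9 cd 00 00.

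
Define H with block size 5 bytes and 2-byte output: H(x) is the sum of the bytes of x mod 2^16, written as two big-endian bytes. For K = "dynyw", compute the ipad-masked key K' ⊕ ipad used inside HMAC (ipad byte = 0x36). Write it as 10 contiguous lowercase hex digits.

524f584f41

Key "dynyw" = 64 79 6e 79 77 is exactly B = 5 bytes: K' = 64 79 6e 79 77.
XOR each byte with 0x36: 64⊕36=52, 79⊕36=4f, 6e⊕36=58, 79⊕36=4f, 77⊕36=41.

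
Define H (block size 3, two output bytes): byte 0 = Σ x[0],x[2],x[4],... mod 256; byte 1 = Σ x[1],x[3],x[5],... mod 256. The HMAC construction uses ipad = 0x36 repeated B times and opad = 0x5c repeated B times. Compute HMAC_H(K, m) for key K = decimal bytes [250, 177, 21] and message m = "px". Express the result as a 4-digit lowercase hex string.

Key decimal bytes [250, 177, 21] = fa b1 15 is exactly B = 3 bytes: K' = fa b1 15.
K' ⊕ ipad = cc 87 23.  K' ⊕ opad = a6 ed 49.
Inner input = (K'⊕ipad) ∥ m = cc 87 23 ∥ 70 78.
Inner hash: even-index sum = 359 mod 256 = 103; odd-index sum = 247 mod 256 = 247 → 67 f7.
Outer input = (K'⊕opad) ∥ inner = a6 ed 49 ∥ 67 f7.
Outer hash (tag): even-index sum = 486 mod 256 = 230; odd-index sum = 340 mod 256 = 84 → e6 54.

e654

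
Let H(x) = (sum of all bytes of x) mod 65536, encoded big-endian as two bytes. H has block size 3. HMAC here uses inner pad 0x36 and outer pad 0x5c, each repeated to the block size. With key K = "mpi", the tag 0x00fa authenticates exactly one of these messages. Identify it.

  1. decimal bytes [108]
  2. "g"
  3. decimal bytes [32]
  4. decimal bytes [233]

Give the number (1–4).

Key "mpi" = 6d 70 69 is exactly B = 3 bytes: K' = 6d 70 69.
K' ⊕ ipad = 5b 46 5f; K' ⊕ opad = 31 2c 35.
m1: inner = H(5b 46 5f 6c) = 01 6c; tag = H(31 2c 35 01 6c) = 00ff
m2: inner = H(5b 46 5f 67) = 01 67; tag = H(31 2c 35 01 67) = 00fa ← matches
m3: inner = H(5b 46 5f 20) = 01 20; tag = H(31 2c 35 01 20) = 00b3
m4: inner = H(5b 46 5f e9) = 01 e9; tag = H(31 2c 35 01 e9) = 017c

2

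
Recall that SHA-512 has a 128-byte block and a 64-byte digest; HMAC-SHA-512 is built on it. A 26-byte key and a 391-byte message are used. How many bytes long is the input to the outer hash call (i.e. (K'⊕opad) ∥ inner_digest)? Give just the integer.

192

Key is 26 ≤ 128 bytes, zero-padded: |K'| = 128.
Outer input = (K'⊕opad) ∥ H(inner) → 128 + 64 = 192 bytes.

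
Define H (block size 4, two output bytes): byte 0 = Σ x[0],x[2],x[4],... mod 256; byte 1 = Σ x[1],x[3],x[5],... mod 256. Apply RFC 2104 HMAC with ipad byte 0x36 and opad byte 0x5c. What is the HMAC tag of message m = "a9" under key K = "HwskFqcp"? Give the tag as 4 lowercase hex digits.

7d5f

Key "HwskFqcp" = 48 77 73 6b 46 71 63 70 is 8 bytes > B = 4, so hash it first: H(key) = 64 c3, then zero-pad to 4 bytes: K' = 64 c3 00 00.
K' ⊕ ipad = 52 f5 36 36.  K' ⊕ opad = 38 9f 5c 5c.
Inner input = (K'⊕ipad) ∥ m = 52 f5 36 36 ∥ 61 39.
Inner hash: even-index sum = 233 mod 256 = 233; odd-index sum = 356 mod 256 = 100 → e9 64.
Outer input = (K'⊕opad) ∥ inner = 38 9f 5c 5c ∥ e9 64.
Outer hash (tag): even-index sum = 381 mod 256 = 125; odd-index sum = 351 mod 256 = 95 → 7d 5f.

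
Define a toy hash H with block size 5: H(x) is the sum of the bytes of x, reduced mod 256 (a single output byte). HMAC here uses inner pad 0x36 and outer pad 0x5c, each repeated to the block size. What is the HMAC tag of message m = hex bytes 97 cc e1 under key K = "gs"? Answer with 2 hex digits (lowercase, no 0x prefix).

fa

Key "gs" = 67 73 is 2 bytes ≤ B = 5; zero-pad to 5 bytes: K' = 67 73 00 00 00.
K' ⊕ ipad = 51 45 36 36 36.  K' ⊕ opad = 3b 2f 5c 5c 5c.
Inner input = (K'⊕ipad) ∥ m = 51 45 36 36 36 ∥ 97 cc e1.
Inner hash: sum = 81+69+54+54+54+151+204+225 = 892; mod 256 = 124 → 7c.
Outer input = (K'⊕opad) ∥ inner = 3b 2f 5c 5c 5c ∥ 7c.
Outer hash (tag): sum = 59+47+92+92+92+124 = 506; mod 256 = 250 → fa.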